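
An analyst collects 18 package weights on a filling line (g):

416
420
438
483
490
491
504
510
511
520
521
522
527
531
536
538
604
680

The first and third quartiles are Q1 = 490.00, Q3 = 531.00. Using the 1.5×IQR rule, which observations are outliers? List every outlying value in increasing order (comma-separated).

416, 420, 604, 680

IQR = Q3 − Q1 = 531.00 − 490.00 = 41.00.
Lower fence = Q1 − 1.5·IQR = 490.00 − 61.50 = 428.50.
Upper fence = Q3 + 1.5·IQR = 531.00 + 61.50 = 592.50.
416 < 428.50 → outlier.
420 < 428.50 → outlier.
604 > 592.50 → outlier.
680 > 592.50 → outlier.
All remaining values lie within [428.50, 592.50].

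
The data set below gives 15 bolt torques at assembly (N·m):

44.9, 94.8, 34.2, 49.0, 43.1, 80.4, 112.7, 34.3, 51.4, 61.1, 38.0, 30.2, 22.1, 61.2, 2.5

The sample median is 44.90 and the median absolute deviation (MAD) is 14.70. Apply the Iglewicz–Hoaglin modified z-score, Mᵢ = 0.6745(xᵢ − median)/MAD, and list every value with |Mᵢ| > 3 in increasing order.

112.7

|Mᵢ| > 3 ⇔ |xᵢ − 44.90| > 3·14.70/0.6745 = 65.38.
So outliers lie outside [-20.48, 110.28].
112.7: M = 3.11 → outlier.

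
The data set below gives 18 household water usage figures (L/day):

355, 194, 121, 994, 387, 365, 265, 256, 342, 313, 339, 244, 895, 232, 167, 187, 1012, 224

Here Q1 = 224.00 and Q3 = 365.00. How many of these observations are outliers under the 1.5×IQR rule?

3

IQR = 141.00; fences at 224.00 − 211.50 = 12.50 and 365.00 + 211.50 = 576.50.
Outside the cutoffs: 895, 994, 1012.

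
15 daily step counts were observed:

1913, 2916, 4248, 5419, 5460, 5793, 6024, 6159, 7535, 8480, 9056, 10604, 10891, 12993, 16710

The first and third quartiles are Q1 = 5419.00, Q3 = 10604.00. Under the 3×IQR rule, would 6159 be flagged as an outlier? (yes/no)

no

IQR = Q3 − Q1 = 10604.00 − 5419.00 = 5185.00.
Lower fence = Q1 − 3·IQR = 5419.00 − 15555.00 = -10136.00.
Upper fence = Q3 + 3·IQR = 10604.00 + 15555.00 = 26159.00.
6159 lies within [-10136.00, 26159.00].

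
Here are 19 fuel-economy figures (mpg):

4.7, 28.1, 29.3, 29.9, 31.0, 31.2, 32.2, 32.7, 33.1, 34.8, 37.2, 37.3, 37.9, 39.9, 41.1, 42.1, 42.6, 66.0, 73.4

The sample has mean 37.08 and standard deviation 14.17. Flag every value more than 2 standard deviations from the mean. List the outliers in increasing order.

4.7, 66.0, 73.4

Cutoffs at x̄ ± 2s: 37.08 ± 2·14.17 = [8.74, 65.42].
4.7: z = -2.29, |z| > 2 → outlier.
66.0: z = 2.04, |z| > 2 → outlier.
73.4: z = 2.56, |z| > 2 → outlier.
Every other value lies within [8.74, 65.42].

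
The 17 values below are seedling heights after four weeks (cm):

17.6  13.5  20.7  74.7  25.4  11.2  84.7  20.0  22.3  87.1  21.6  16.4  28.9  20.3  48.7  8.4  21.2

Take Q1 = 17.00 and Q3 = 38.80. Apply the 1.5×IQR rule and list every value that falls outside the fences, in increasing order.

74.7, 84.7, 87.1

IQR = Q3 − Q1 = 38.80 − 17.00 = 21.80.
Lower fence = Q1 − 1.5·IQR = 17.00 − 32.70 = -15.70.
Upper fence = Q3 + 1.5·IQR = 38.80 + 32.70 = 71.50.
74.7 > 71.50 → outlier.
84.7 > 71.50 → outlier.
87.1 > 71.50 → outlier.
All remaining values lie within [-15.70, 71.50].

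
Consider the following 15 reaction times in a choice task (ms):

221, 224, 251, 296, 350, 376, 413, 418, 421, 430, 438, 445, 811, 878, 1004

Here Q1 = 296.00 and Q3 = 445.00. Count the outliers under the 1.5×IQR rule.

IQR = 149.00; fences at 296.00 − 223.50 = 72.50 and 445.00 + 223.50 = 668.50.
Outside the cutoffs: 811, 878, 1004.

3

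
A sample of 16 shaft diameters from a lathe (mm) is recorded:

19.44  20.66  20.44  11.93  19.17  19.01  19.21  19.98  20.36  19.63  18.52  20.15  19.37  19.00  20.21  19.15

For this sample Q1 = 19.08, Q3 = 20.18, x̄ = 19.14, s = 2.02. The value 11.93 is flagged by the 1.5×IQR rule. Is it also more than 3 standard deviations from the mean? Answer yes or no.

yes

z = (11.93 − 19.14) / 2.02 = -3.57.
|z| = 3.57 > 3.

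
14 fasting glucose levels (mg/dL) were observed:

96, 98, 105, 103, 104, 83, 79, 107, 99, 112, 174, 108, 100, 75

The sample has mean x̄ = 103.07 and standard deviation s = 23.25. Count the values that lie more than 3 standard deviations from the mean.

1

Cutoffs: x̄ ± 3s = [33.32, 172.82].
Outside the cutoffs: 174.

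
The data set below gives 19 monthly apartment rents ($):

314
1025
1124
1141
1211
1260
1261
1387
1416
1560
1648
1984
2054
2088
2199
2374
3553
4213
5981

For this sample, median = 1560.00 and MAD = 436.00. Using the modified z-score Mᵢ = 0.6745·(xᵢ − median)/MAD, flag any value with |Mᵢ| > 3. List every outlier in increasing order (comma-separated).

3553, 4213, 5981

|Mᵢ| > 3 ⇔ |xᵢ − 1560.00| > 3·436.00/0.6745 = 1939.21.
So outliers lie outside [-379.21, 3499.21].
3553: M = 3.08 → outlier.
4213: M = 4.10 → outlier.
5981: M = 6.84 → outlier.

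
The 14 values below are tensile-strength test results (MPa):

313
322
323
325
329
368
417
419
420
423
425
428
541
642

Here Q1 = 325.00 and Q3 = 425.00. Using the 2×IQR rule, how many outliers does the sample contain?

IQR = 100.00; fences at 325.00 − 200.00 = 125.00 and 425.00 + 200.00 = 625.00.
Outside the cutoffs: 642.

1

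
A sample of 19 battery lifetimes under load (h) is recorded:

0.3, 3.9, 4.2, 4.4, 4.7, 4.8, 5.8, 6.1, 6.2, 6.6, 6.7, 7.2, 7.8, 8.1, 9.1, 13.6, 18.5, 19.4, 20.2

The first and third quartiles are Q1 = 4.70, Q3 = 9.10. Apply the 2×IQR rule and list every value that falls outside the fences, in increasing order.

IQR = Q3 − Q1 = 9.10 − 4.70 = 4.40.
Lower fence = Q1 − 2·IQR = 4.70 − 8.80 = -4.10.
Upper fence = Q3 + 2·IQR = 9.10 + 8.80 = 17.90.
18.5 > 17.90 → outlier.
19.4 > 17.90 → outlier.
20.2 > 17.90 → outlier.
All remaining values lie within [-4.10, 17.90].

18.5, 19.4, 20.2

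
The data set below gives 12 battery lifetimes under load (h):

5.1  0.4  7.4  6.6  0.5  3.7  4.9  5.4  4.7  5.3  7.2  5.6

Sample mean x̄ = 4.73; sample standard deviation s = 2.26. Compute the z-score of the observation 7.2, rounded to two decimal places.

1.09

z = (7.2 − 4.73) / 2.26 = 1.09.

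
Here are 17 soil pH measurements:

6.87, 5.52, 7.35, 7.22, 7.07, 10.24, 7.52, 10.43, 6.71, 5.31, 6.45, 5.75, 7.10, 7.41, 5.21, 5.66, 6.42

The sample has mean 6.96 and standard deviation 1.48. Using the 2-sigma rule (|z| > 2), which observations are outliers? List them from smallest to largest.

Cutoffs at x̄ ± 2s: 6.96 ± 2·1.48 = [4.00, 9.92].
10.24: z = 2.22, |z| > 2 → outlier.
10.43: z = 2.34, |z| > 2 → outlier.
Every other value lies within [4.00, 9.92].

10.24, 10.43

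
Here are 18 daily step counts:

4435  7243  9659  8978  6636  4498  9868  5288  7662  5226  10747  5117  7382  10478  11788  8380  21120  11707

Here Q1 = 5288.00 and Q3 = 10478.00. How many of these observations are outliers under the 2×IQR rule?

IQR = 5190.00; fences at 5288.00 − 10380.00 = -5092.00 and 10478.00 + 10380.00 = 20858.00.
Outside the cutoffs: 21120.

1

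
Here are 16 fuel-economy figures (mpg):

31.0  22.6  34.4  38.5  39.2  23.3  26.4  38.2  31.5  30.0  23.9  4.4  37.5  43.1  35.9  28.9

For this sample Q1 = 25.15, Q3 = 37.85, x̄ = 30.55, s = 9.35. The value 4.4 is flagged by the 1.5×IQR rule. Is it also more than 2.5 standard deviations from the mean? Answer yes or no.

z = (4.4 − 30.55) / 9.35 = -2.80.
|z| = 2.80 > 2.5.

yes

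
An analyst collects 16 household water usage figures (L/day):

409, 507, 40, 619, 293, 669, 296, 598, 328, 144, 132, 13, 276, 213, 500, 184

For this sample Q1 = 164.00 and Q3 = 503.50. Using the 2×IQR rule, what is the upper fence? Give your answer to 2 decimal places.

IQR = Q3 − Q1 = 503.50 − 164.00 = 339.50.
Lower fence = Q1 − 2·IQR = 164.00 − 679.00 = -515.00.
Upper fence = Q3 + 2·IQR = 503.50 + 679.00 = 1182.50.

1182.50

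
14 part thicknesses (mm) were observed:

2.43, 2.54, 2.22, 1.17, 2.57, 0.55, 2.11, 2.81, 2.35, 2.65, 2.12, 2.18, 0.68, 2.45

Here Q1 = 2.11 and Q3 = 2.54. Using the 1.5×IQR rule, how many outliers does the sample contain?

3

IQR = 0.43; fences at 2.11 − 0.645 = 1.465 and 2.54 + 0.645 = 3.185.
Outside the cutoffs: 0.55, 0.68, 1.17.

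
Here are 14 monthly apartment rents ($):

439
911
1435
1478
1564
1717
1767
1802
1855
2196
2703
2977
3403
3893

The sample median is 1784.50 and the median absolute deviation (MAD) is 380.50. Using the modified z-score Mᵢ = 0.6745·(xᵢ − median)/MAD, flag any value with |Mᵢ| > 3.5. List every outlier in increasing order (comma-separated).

|Mᵢ| > 3.5 ⇔ |xᵢ − 1784.50| > 3.5·380.50/0.6745 = 1974.43.
So outliers lie outside [-189.93, 3758.93].
3893: M = 3.74 → outlier.

3893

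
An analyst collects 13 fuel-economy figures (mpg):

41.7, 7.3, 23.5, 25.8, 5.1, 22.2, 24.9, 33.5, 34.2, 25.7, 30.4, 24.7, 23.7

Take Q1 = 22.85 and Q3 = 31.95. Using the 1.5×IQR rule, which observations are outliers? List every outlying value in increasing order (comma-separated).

IQR = Q3 − Q1 = 31.95 − 22.85 = 9.10.
Lower fence = Q1 − 1.5·IQR = 22.85 − 13.65 = 9.20.
Upper fence = Q3 + 1.5·IQR = 31.95 + 13.65 = 45.60.
5.1 < 9.20 → outlier.
7.3 < 9.20 → outlier.
All remaining values lie within [9.20, 45.60].

5.1, 7.3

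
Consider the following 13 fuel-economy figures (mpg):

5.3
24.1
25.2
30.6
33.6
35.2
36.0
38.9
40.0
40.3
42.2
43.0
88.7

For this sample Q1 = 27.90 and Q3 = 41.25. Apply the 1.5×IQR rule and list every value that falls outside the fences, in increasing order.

IQR = Q3 − Q1 = 41.25 − 27.90 = 13.35.
Lower fence = Q1 − 1.5·IQR = 27.90 − 20.025 = 7.875.
Upper fence = Q3 + 1.5·IQR = 41.25 + 20.025 = 61.275.
5.3 < 7.875 → outlier.
88.7 > 61.275 → outlier.
All remaining values lie within [7.875, 61.275].

5.3, 88.7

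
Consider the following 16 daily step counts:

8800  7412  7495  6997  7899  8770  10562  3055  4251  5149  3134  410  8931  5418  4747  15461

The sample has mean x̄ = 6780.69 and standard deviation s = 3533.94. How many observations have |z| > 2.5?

0

Cutoffs: x̄ ± 2.5s = [-2054.16, 15615.54].
Every value lies within the cutoffs.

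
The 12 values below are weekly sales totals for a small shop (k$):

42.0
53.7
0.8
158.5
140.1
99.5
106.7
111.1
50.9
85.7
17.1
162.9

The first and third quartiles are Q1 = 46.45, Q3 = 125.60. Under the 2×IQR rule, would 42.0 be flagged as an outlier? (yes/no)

IQR = Q3 − Q1 = 125.60 − 46.45 = 79.15.
Lower fence = Q1 − 2·IQR = 46.45 − 158.30 = -111.85.
Upper fence = Q3 + 2·IQR = 125.60 + 158.30 = 283.90.
42.0 lies within [-111.85, 283.90].

no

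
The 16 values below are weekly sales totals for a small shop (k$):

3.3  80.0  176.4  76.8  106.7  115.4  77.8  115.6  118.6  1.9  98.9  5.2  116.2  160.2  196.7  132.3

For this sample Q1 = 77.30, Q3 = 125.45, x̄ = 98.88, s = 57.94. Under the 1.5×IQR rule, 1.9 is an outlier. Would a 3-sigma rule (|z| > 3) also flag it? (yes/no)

no

z = (1.9 − 98.88) / 57.94 = -1.67.
|z| = 1.67 ≤ 3.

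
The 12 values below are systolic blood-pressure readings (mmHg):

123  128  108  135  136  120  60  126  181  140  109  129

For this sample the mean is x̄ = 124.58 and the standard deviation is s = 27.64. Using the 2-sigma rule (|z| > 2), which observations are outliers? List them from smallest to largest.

60, 181

Cutoffs at x̄ ± 2s: 124.58 ± 2·27.64 = [69.30, 179.86].
60: z = -2.34, |z| > 2 → outlier.
181: z = 2.04, |z| > 2 → outlier.
Every other value lies within [69.30, 179.86].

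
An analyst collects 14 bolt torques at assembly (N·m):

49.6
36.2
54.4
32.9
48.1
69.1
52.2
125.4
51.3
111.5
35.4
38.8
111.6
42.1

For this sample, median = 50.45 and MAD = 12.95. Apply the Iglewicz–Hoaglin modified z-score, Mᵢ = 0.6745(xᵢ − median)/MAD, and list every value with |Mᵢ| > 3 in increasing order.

111.5, 111.6, 125.4

|Mᵢ| > 3 ⇔ |xᵢ − 50.45| > 3·12.95/0.6745 = 57.60.
So outliers lie outside [-7.15, 108.05].
111.5: M = 3.18 → outlier.
111.6: M = 3.18 → outlier.
125.4: M = 3.90 → outlier.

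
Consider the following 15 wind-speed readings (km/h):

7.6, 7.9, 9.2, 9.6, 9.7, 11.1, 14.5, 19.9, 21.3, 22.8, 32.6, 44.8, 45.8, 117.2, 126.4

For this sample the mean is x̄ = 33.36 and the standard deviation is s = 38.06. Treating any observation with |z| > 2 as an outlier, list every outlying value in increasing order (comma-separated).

117.2, 126.4

Cutoffs at x̄ ± 2s: 33.36 ± 2·38.06 = [-42.76, 109.48].
117.2: z = 2.20, |z| > 2 → outlier.
126.4: z = 2.44, |z| > 2 → outlier.
Every other value lies within [-42.76, 109.48].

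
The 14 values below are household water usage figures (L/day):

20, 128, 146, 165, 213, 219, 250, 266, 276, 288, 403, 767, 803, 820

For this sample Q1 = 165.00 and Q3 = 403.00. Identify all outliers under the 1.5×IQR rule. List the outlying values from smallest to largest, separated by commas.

IQR = Q3 − Q1 = 403.00 − 165.00 = 238.00.
Lower fence = Q1 − 1.5·IQR = 165.00 − 357.00 = -192.00.
Upper fence = Q3 + 1.5·IQR = 403.00 + 357.00 = 760.00.
767 > 760.00 → outlier.
803 > 760.00 → outlier.
820 > 760.00 → outlier.
All remaining values lie within [-192.00, 760.00].

767, 803, 820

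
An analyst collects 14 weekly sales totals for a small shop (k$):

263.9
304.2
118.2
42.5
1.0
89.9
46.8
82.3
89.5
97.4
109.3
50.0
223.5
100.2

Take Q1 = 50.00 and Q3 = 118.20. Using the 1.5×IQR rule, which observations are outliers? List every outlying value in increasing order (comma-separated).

223.5, 263.9, 304.2

IQR = Q3 − Q1 = 118.20 − 50.00 = 68.20.
Lower fence = Q1 − 1.5·IQR = 50.00 − 102.30 = -52.30.
Upper fence = Q3 + 1.5·IQR = 118.20 + 102.30 = 220.50.
223.5 > 220.50 → outlier.
263.9 > 220.50 → outlier.
304.2 > 220.50 → outlier.
All remaining values lie within [-52.30, 220.50].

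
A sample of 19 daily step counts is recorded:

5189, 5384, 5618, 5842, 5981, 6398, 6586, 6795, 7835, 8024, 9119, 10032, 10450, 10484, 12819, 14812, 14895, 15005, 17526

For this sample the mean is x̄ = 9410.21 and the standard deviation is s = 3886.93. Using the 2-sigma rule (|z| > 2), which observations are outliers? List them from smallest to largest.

Cutoffs at x̄ ± 2s: 9410.21 ± 2·3886.93 = [1636.35, 17184.07].
17526: z = 2.09, |z| > 2 → outlier.
Every other value lies within [1636.35, 17184.07].

17526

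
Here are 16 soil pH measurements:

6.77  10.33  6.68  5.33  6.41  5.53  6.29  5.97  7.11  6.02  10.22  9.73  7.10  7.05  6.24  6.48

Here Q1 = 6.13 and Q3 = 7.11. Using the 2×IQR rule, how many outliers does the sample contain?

3

IQR = 0.98; fences at 6.13 − 1.96 = 4.17 and 7.11 + 1.96 = 9.07.
Outside the cutoffs: 9.73, 10.22, 10.33.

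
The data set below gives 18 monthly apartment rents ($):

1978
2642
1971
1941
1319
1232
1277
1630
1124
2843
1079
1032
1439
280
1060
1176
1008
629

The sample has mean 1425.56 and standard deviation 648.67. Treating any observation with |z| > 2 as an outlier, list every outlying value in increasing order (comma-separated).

2843

Cutoffs at x̄ ± 2s: 1425.56 ± 2·648.67 = [128.22, 2722.90].
2843: z = 2.19, |z| > 2 → outlier.
Every other value lies within [128.22, 2722.90].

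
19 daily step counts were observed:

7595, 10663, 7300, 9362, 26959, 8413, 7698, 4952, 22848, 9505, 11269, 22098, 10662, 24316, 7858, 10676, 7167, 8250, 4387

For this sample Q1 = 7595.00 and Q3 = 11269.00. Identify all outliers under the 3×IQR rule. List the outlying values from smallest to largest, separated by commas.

22848, 24316, 26959

IQR = Q3 − Q1 = 11269.00 − 7595.00 = 3674.00.
Lower fence = Q1 − 3·IQR = 7595.00 − 11022.00 = -3427.00.
Upper fence = Q3 + 3·IQR = 11269.00 + 11022.00 = 22291.00.
22848 > 22291.00 → outlier.
24316 > 22291.00 → outlier.
26959 > 22291.00 → outlier.
All remaining values lie within [-3427.00, 22291.00].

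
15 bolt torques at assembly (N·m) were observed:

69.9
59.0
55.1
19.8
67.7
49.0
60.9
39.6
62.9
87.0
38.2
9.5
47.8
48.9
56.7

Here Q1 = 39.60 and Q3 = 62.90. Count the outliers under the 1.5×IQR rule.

0

IQR = 23.30; fences at 39.60 − 34.95 = 4.65 and 62.90 + 34.95 = 97.85.
Every value lies within the cutoffs.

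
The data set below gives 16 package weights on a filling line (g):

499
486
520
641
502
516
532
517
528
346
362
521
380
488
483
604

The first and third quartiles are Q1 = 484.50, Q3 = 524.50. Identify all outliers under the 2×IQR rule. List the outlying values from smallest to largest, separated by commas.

346, 362, 380, 641

IQR = Q3 − Q1 = 524.50 − 484.50 = 40.00.
Lower fence = Q1 − 2·IQR = 484.50 − 80.00 = 404.50.
Upper fence = Q3 + 2·IQR = 524.50 + 80.00 = 604.50.
346 < 404.50 → outlier.
362 < 404.50 → outlier.
380 < 404.50 → outlier.
641 > 604.50 → outlier.
All remaining values lie within [404.50, 604.50].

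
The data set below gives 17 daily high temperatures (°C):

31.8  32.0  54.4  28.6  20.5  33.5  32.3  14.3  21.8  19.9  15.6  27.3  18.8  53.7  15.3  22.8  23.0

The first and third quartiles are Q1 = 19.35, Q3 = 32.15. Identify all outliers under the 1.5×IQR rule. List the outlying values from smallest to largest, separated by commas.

53.7, 54.4

IQR = Q3 − Q1 = 32.15 − 19.35 = 12.80.
Lower fence = Q1 − 1.5·IQR = 19.35 − 19.20 = 0.15.
Upper fence = Q3 + 1.5·IQR = 32.15 + 19.20 = 51.35.
53.7 > 51.35 → outlier.
54.4 > 51.35 → outlier.
All remaining values lie within [0.15, 51.35].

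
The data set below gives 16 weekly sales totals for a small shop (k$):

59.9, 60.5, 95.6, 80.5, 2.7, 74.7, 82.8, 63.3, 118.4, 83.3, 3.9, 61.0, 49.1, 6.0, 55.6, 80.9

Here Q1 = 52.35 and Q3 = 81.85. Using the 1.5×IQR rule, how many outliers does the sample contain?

IQR = 29.50; fences at 52.35 − 44.25 = 8.10 and 81.85 + 44.25 = 126.10.
Outside the cutoffs: 2.7, 3.9, 6.0.

3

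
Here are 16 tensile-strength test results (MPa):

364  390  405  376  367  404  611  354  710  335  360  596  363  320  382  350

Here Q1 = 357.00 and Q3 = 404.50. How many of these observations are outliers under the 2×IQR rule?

3

IQR = 47.50; fences at 357.00 − 95.00 = 262.00 and 404.50 + 95.00 = 499.50.
Outside the cutoffs: 596, 611, 710.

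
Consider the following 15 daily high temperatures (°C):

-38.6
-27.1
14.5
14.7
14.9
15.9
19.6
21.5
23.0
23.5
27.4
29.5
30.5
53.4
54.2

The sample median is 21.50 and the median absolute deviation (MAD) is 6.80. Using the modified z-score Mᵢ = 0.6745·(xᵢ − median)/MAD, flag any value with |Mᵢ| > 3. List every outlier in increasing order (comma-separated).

-38.6, -27.1, 53.4, 54.2

|Mᵢ| > 3 ⇔ |xᵢ − 21.50| > 3·6.80/0.6745 = 30.24.
So outliers lie outside [-8.74, 51.74].
-38.6: M = -5.96 → outlier.
-27.1: M = -4.82 → outlier.
53.4: M = 3.16 → outlier.
54.2: M = 3.24 → outlier.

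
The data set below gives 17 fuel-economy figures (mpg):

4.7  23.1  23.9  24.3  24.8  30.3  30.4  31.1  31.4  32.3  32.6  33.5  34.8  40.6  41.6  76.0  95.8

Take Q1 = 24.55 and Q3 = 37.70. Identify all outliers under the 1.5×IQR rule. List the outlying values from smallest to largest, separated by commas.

IQR = Q3 − Q1 = 37.70 − 24.55 = 13.15.
Lower fence = Q1 − 1.5·IQR = 24.55 − 19.725 = 4.825.
Upper fence = Q3 + 1.5·IQR = 37.70 + 19.725 = 57.425.
4.7 < 4.825 → outlier.
76.0 > 57.425 → outlier.
95.8 > 57.425 → outlier.
All remaining values lie within [4.825, 57.425].

4.7, 76.0, 95.8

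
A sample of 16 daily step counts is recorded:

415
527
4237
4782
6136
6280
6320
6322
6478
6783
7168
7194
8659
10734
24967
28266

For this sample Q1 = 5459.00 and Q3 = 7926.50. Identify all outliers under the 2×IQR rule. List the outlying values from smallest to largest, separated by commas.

415, 24967, 28266

IQR = Q3 − Q1 = 7926.50 − 5459.00 = 2467.50.
Lower fence = Q1 − 2·IQR = 5459.00 − 4935.00 = 524.00.
Upper fence = Q3 + 2·IQR = 7926.50 + 4935.00 = 12861.50.
415 < 524.00 → outlier.
24967 > 12861.50 → outlier.
28266 > 12861.50 → outlier.
All remaining values lie within [524.00, 12861.50].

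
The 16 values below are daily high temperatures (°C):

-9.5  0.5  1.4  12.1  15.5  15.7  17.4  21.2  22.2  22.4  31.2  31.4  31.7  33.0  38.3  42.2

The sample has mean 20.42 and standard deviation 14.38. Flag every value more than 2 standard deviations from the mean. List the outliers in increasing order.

-9.5

Cutoffs at x̄ ± 2s: 20.42 ± 2·14.38 = [-8.34, 49.18].
-9.5: z = -2.08, |z| > 2 → outlier.
Every other value lies within [-8.34, 49.18].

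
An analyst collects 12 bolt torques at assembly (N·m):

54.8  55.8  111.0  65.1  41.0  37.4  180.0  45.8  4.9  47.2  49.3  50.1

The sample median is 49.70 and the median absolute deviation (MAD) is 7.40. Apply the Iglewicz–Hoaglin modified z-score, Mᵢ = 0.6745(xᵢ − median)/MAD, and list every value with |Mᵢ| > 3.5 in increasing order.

4.9, 111.0, 180.0

|Mᵢ| > 3.5 ⇔ |xᵢ − 49.70| > 3.5·7.40/0.6745 = 38.40.
So outliers lie outside [11.30, 88.10].
4.9: M = -4.08 → outlier.
111.0: M = 5.59 → outlier.
180.0: M = 11.88 → outlier.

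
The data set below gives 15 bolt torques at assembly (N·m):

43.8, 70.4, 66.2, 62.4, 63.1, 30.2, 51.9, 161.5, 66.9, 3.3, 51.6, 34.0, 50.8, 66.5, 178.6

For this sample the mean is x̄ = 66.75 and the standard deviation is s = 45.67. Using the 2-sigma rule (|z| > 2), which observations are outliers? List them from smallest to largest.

Cutoffs at x̄ ± 2s: 66.75 ± 2·45.67 = [-24.59, 158.09].
161.5: z = 2.07, |z| > 2 → outlier.
178.6: z = 2.45, |z| > 2 → outlier.
Every other value lies within [-24.59, 158.09].

161.5, 178.6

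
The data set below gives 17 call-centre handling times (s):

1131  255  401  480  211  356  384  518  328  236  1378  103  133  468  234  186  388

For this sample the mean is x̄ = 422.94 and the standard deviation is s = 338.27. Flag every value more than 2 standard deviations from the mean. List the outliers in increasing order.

1131, 1378

Cutoffs at x̄ ± 2s: 422.94 ± 2·338.27 = [-253.60, 1099.48].
1131: z = 2.09, |z| > 2 → outlier.
1378: z = 2.82, |z| > 2 → outlier.
Every other value lies within [-253.60, 1099.48].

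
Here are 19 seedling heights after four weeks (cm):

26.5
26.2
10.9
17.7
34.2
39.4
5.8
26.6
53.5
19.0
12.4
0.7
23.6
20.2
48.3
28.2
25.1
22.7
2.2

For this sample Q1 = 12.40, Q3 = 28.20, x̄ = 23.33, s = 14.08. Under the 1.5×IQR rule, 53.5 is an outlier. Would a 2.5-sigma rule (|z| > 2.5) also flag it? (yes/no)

no

z = (53.5 − 23.33) / 14.08 = 2.14.
|z| = 2.14 ≤ 2.5.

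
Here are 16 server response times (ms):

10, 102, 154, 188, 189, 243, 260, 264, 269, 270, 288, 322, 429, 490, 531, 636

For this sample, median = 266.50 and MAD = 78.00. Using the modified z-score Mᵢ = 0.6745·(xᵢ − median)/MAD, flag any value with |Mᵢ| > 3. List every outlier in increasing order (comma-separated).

|Mᵢ| > 3 ⇔ |xᵢ − 266.50| > 3·78.00/0.6745 = 346.92.
So outliers lie outside [-80.42, 613.42].
636: M = 3.20 → outlier.

636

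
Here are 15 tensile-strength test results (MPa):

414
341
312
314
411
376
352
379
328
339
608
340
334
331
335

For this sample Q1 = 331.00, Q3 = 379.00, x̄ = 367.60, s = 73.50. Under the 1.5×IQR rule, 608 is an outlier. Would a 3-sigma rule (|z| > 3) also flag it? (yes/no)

z = (608 − 367.60) / 73.50 = 3.27.
|z| = 3.27 > 3.

yes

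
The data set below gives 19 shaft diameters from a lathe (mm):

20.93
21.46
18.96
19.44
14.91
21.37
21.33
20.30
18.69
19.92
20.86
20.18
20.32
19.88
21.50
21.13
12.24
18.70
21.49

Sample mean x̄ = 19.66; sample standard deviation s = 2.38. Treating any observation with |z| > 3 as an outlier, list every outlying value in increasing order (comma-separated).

Cutoffs at x̄ ± 3s: 19.66 ± 3·2.38 = [12.52, 26.80].
12.24: z = -3.12, |z| > 3 → outlier.
Every other value lies within [12.52, 26.80].

12.24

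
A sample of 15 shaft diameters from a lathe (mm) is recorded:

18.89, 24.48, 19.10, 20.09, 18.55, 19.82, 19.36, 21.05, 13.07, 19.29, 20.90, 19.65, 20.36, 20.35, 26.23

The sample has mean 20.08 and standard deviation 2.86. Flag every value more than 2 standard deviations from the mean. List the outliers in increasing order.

13.07, 26.23

Cutoffs at x̄ ± 2s: 20.08 ± 2·2.86 = [14.36, 25.80].
13.07: z = -2.45, |z| > 2 → outlier.
26.23: z = 2.15, |z| > 2 → outlier.
Every other value lies within [14.36, 25.80].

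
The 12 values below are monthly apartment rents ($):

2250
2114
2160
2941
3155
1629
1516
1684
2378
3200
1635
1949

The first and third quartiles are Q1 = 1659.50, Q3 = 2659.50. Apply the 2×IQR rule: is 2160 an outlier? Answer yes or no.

IQR = Q3 − Q1 = 2659.50 − 1659.50 = 1000.00.
Lower fence = Q1 − 2·IQR = 1659.50 − 2000.00 = -340.50.
Upper fence = Q3 + 2·IQR = 2659.50 + 2000.00 = 4659.50.
2160 lies within [-340.50, 4659.50].

no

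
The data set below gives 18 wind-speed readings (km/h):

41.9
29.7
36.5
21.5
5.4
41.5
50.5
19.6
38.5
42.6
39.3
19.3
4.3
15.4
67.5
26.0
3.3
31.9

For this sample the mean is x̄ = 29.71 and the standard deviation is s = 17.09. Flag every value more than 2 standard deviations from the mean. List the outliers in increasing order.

Cutoffs at x̄ ± 2s: 29.71 ± 2·17.09 = [-4.47, 63.89].
67.5: z = 2.21, |z| > 2 → outlier.
Every other value lies within [-4.47, 63.89].

67.5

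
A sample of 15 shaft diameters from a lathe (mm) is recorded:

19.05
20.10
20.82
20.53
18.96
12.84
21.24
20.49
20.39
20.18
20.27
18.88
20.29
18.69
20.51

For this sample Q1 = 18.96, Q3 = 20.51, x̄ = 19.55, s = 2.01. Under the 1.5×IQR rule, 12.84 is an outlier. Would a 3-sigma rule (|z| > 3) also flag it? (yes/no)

z = (12.84 − 19.55) / 2.01 = -3.34.
|z| = 3.34 > 3.

yes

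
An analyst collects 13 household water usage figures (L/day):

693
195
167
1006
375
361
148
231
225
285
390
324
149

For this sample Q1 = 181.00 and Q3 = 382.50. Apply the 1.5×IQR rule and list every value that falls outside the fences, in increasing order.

693, 1006

IQR = Q3 − Q1 = 382.50 − 181.00 = 201.50.
Lower fence = Q1 − 1.5·IQR = 181.00 − 302.25 = -121.25.
Upper fence = Q3 + 1.5·IQR = 382.50 + 302.25 = 684.75.
693 > 684.75 → outlier.
1006 > 684.75 → outlier.
All remaining values lie within [-121.25, 684.75].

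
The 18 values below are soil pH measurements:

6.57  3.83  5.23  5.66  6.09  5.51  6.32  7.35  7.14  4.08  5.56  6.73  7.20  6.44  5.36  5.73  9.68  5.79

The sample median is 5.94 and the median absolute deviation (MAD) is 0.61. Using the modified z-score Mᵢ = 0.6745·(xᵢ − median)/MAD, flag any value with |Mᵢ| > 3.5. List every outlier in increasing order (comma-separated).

9.68

|Mᵢ| > 3.5 ⇔ |xᵢ − 5.94| > 3.5·0.61/0.6745 = 3.17.
So outliers lie outside [2.77, 9.11].
9.68: M = 4.14 → outlier.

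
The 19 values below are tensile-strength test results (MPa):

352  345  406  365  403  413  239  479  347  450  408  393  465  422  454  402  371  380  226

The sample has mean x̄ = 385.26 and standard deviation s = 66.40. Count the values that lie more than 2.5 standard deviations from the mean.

Cutoffs: x̄ ± 2.5s = [219.26, 551.26].
Every value lies within the cutoffs.

0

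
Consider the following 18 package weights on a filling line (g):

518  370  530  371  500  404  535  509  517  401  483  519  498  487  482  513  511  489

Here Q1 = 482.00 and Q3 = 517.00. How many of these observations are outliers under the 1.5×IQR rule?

4

IQR = 35.00; fences at 482.00 − 52.50 = 429.50 and 517.00 + 52.50 = 569.50.
Outside the cutoffs: 370, 371, 401, 404.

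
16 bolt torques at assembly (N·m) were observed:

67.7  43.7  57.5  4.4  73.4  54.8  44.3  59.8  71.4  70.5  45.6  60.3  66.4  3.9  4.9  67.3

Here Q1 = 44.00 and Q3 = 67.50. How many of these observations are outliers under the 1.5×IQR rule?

IQR = 23.50; fences at 44.00 − 35.25 = 8.75 and 67.50 + 35.25 = 102.75.
Outside the cutoffs: 3.9, 4.4, 4.9.

3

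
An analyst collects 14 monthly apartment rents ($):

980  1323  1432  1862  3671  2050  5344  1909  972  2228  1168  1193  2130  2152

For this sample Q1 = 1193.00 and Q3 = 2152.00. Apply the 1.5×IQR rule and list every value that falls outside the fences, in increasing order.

IQR = Q3 − Q1 = 2152.00 − 1193.00 = 959.00.
Lower fence = Q1 − 1.5·IQR = 1193.00 − 1438.50 = -245.50.
Upper fence = Q3 + 1.5·IQR = 2152.00 + 1438.50 = 3590.50.
3671 > 3590.50 → outlier.
5344 > 3590.50 → outlier.
All remaining values lie within [-245.50, 3590.50].

3671, 5344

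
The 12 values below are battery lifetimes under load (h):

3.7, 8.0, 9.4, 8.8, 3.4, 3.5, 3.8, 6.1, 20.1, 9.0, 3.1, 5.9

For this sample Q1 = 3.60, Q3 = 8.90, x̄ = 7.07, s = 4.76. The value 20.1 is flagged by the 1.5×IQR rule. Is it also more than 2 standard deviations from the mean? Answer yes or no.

z = (20.1 − 7.07) / 4.76 = 2.74.
|z| = 2.74 > 2.

yes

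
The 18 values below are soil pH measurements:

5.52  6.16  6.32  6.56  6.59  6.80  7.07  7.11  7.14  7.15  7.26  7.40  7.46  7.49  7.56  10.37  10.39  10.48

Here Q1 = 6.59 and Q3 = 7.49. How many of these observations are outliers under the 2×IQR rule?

IQR = 0.90; fences at 6.59 − 1.80 = 4.79 and 7.49 + 1.80 = 9.29.
Outside the cutoffs: 10.37, 10.39, 10.48.

3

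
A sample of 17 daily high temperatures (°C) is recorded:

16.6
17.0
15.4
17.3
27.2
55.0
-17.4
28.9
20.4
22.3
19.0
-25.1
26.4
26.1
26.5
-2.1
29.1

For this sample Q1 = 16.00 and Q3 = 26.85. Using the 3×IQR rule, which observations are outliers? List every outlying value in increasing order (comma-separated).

-25.1, -17.4

IQR = Q3 − Q1 = 26.85 − 16.00 = 10.85.
Lower fence = Q1 − 3·IQR = 16.00 − 32.55 = -16.55.
Upper fence = Q3 + 3·IQR = 26.85 + 32.55 = 59.40.
-25.1 < -16.55 → outlier.
-17.4 < -16.55 → outlier.
All remaining values lie within [-16.55, 59.40].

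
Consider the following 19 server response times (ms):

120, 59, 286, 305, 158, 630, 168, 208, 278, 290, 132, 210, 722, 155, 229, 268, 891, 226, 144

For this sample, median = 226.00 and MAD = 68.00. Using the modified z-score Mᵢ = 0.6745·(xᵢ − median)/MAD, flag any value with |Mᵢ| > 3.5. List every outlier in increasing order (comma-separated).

630, 722, 891

|Mᵢ| > 3.5 ⇔ |xᵢ − 226.00| > 3.5·68.00/0.6745 = 352.85.
So outliers lie outside [-126.85, 578.85].
630: M = 4.01 → outlier.
722: M = 4.92 → outlier.
891: M = 6.60 → outlier.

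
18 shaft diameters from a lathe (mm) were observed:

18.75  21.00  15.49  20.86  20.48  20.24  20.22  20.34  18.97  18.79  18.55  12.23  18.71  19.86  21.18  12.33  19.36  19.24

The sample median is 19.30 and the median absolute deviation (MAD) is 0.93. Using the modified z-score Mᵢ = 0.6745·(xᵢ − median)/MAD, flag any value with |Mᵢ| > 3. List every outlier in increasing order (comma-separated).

|Mᵢ| > 3 ⇔ |xᵢ − 19.30| > 3·0.93/0.6745 = 4.14.
So outliers lie outside [15.16, 23.44].
12.23: M = -5.13 → outlier.
12.33: M = -5.06 → outlier.

12.23, 12.33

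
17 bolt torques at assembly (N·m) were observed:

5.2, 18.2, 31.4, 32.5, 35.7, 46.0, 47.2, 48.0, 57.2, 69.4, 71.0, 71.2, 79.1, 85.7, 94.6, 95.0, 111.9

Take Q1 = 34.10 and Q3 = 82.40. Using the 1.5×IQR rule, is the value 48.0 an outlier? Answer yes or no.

IQR = Q3 − Q1 = 82.40 − 34.10 = 48.30.
Lower fence = Q1 − 1.5·IQR = 34.10 − 72.45 = -38.35.
Upper fence = Q3 + 1.5·IQR = 82.40 + 72.45 = 154.85.
48.0 lies within [-38.35, 154.85].

no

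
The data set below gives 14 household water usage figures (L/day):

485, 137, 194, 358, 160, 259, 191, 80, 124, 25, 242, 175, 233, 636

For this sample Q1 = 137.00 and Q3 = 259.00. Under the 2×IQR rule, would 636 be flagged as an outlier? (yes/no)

IQR = Q3 − Q1 = 259.00 − 137.00 = 122.00.
Lower fence = Q1 − 2·IQR = 137.00 − 244.00 = -107.00.
Upper fence = Q3 + 2·IQR = 259.00 + 244.00 = 503.00.
636 lies above the upper fence.

yes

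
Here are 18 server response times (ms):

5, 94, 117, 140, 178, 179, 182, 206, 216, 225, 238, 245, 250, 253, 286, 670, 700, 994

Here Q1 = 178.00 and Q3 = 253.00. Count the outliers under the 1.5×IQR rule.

4

IQR = 75.00; fences at 178.00 − 112.50 = 65.50 and 253.00 + 112.50 = 365.50.
Outside the cutoffs: 5, 670, 700, 994.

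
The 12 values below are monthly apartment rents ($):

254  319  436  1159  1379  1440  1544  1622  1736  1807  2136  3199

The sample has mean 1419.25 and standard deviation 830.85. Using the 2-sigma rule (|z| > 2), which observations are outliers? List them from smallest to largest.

3199

Cutoffs at x̄ ± 2s: 1419.25 ± 2·830.85 = [-242.45, 3080.95].
3199: z = 2.14, |z| > 2 → outlier.
Every other value lies within [-242.45, 3080.95].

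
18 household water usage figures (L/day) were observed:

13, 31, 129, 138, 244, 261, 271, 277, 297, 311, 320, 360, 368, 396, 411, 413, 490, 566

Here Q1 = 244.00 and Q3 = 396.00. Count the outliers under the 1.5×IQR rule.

IQR = 152.00; fences at 244.00 − 228.00 = 16.00 and 396.00 + 228.00 = 624.00.
Outside the cutoffs: 13.

1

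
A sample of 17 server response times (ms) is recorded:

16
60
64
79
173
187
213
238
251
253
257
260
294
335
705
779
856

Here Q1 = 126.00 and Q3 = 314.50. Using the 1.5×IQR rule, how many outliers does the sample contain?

3

IQR = 188.50; fences at 126.00 − 282.75 = -156.75 and 314.50 + 282.75 = 597.25.
Outside the cutoffs: 705, 779, 856.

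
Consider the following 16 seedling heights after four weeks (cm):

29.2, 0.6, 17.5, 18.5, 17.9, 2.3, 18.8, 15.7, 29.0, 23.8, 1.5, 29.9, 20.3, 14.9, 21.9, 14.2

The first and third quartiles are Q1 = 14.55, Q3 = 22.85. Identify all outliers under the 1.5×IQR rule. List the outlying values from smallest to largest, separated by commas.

IQR = Q3 − Q1 = 22.85 − 14.55 = 8.30.
Lower fence = Q1 − 1.5·IQR = 14.55 − 12.45 = 2.10.
Upper fence = Q3 + 1.5·IQR = 22.85 + 12.45 = 35.30.
0.6 < 2.10 → outlier.
1.5 < 2.10 → outlier.
All remaining values lie within [2.10, 35.30].

0.6, 1.5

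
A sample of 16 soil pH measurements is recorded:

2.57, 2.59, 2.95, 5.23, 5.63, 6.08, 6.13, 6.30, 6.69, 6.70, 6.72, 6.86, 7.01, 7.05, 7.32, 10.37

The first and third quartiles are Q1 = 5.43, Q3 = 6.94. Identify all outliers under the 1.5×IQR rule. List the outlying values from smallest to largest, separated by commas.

2.57, 2.59, 2.95, 10.37

IQR = Q3 − Q1 = 6.94 − 5.43 = 1.51.
Lower fence = Q1 − 1.5·IQR = 5.43 − 2.265 = 3.165.
Upper fence = Q3 + 1.5·IQR = 6.94 + 2.265 = 9.205.
2.57 < 3.165 → outlier.
2.59 < 3.165 → outlier.
2.95 < 3.165 → outlier.
10.37 > 9.205 → outlier.
All remaining values lie within [3.165, 9.205].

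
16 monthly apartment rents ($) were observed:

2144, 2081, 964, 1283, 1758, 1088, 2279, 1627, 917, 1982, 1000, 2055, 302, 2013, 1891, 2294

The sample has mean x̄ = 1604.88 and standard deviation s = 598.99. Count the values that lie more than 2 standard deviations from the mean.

1

Cutoffs: x̄ ± 2s = [406.90, 2802.86].
Outside the cutoffs: 302.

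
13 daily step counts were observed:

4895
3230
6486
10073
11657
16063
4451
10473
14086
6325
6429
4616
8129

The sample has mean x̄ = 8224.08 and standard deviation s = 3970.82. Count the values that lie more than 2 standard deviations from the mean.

0

Cutoffs: x̄ ± 2s = [282.44, 16165.72].
Every value lies within the cutoffs.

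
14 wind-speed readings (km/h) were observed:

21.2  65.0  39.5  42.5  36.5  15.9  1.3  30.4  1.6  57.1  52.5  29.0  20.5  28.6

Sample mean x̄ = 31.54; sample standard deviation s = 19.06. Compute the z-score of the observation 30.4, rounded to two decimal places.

-0.06

z = (30.4 − 31.54) / 19.06 = -0.06.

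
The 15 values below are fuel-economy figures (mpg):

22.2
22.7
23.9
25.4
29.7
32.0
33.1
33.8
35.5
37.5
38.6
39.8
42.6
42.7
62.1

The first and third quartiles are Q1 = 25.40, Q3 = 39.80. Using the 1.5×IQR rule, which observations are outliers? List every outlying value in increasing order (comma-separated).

62.1

IQR = Q3 − Q1 = 39.80 − 25.40 = 14.40.
Lower fence = Q1 − 1.5·IQR = 25.40 − 21.60 = 3.80.
Upper fence = Q3 + 1.5·IQR = 39.80 + 21.60 = 61.40.
62.1 > 61.40 → outlier.
All remaining values lie within [3.80, 61.40].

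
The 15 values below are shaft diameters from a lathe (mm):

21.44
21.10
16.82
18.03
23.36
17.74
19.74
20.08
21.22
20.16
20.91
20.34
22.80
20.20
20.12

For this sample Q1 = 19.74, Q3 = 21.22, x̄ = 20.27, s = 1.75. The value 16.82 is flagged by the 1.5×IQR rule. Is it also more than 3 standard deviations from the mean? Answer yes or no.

z = (16.82 − 20.27) / 1.75 = -1.97.
|z| = 1.97 ≤ 3.

no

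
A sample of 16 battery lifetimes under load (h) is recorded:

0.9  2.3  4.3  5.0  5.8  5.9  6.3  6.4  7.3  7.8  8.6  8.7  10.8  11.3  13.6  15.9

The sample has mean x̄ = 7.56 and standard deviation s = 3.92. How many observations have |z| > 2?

Cutoffs: x̄ ± 2s = [-0.28, 15.40].
Outside the cutoffs: 15.9.

1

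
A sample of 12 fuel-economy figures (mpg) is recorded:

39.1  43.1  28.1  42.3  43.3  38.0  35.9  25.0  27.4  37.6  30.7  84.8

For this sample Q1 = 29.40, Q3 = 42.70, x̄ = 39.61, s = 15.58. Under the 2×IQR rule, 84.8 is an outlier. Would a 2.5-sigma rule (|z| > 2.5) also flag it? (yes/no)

z = (84.8 − 39.61) / 15.58 = 2.90.
|z| = 2.90 > 2.5.

yes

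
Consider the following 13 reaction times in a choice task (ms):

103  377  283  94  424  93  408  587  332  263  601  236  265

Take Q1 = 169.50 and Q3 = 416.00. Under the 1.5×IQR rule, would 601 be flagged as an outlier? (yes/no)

IQR = Q3 − Q1 = 416.00 − 169.50 = 246.50.
Lower fence = Q1 − 1.5·IQR = 169.50 − 369.75 = -200.25.
Upper fence = Q3 + 1.5·IQR = 416.00 + 369.75 = 785.75.
601 lies within [-200.25, 785.75].

no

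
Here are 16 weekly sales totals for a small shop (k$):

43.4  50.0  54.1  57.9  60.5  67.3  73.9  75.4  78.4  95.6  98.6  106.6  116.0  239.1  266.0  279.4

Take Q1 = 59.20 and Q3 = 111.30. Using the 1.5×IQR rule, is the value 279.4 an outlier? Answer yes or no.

IQR = Q3 − Q1 = 111.30 − 59.20 = 52.10.
Lower fence = Q1 − 1.5·IQR = 59.20 − 78.15 = -18.95.
Upper fence = Q3 + 1.5·IQR = 111.30 + 78.15 = 189.45.
279.4 lies above the upper fence.

yes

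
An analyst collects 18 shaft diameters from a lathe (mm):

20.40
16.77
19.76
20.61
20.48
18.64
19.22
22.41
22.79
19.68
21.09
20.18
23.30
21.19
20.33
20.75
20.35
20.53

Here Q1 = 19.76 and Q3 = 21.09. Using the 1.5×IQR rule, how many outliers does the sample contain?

2

IQR = 1.33; fences at 19.76 − 1.995 = 17.765 and 21.09 + 1.995 = 23.085.
Outside the cutoffs: 16.77, 23.30.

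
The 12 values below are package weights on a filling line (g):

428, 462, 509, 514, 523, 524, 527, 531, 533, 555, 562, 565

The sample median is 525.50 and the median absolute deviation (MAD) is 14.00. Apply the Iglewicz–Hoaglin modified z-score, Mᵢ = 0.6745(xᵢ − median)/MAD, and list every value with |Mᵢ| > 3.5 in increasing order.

428

|Mᵢ| > 3.5 ⇔ |xᵢ − 525.50| > 3.5·14.00/0.6745 = 72.65.
So outliers lie outside [452.85, 598.15].
428: M = -4.70 → outlier.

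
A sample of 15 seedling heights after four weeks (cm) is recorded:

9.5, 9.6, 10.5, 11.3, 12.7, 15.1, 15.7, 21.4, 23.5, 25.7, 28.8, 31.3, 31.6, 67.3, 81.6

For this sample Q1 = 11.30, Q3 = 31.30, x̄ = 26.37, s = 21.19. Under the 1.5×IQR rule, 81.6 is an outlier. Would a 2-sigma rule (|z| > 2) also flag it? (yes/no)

z = (81.6 − 26.37) / 21.19 = 2.61.
|z| = 2.61 > 2.

yes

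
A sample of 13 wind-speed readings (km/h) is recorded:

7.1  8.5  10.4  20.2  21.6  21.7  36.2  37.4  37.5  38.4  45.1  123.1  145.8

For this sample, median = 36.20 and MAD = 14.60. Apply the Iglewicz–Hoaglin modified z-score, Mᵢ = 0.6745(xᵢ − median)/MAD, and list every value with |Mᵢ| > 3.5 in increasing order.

123.1, 145.8

|Mᵢ| > 3.5 ⇔ |xᵢ − 36.20| > 3.5·14.60/0.6745 = 75.76.
So outliers lie outside [-39.56, 111.96].
123.1: M = 4.01 → outlier.
145.8: M = 5.06 → outlier.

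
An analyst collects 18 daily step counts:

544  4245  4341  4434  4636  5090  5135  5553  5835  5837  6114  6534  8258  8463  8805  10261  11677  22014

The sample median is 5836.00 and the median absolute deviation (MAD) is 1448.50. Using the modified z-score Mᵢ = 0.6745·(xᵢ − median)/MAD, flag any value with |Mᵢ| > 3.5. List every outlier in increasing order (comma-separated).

22014

|Mᵢ| > 3.5 ⇔ |xᵢ − 5836.00| > 3.5·1448.50/0.6745 = 7516.31.
So outliers lie outside [-1680.31, 13352.31].
22014: M = 7.53 → outlier.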